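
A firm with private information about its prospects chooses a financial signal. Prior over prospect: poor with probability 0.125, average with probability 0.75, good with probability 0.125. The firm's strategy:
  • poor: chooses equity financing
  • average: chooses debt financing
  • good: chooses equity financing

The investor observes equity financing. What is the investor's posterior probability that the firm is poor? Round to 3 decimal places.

P(equity financing) = 0.125·1 + 0.75·0 + 0.125·1 = 0.25
P(poor | equity financing) = (0.125·1) / 0.25 = 0.125 / 0.25 = 0.5

0.500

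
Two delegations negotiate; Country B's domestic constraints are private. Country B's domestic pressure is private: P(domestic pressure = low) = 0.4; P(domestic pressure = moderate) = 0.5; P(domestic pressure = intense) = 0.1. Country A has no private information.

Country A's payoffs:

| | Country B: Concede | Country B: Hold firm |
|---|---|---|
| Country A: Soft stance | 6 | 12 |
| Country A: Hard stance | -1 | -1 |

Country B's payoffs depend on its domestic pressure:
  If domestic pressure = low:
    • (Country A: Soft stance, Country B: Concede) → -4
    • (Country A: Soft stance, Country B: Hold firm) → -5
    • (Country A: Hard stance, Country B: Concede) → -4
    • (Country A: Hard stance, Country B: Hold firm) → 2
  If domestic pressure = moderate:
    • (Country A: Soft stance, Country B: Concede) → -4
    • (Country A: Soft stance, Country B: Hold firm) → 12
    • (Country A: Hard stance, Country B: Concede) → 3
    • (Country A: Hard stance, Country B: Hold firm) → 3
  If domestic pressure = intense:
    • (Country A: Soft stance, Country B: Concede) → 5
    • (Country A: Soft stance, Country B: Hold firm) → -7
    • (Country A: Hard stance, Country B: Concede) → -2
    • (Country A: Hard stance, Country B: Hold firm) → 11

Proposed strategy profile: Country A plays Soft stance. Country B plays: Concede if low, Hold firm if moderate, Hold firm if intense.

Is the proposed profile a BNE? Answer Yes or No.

A profile is a BNE iff every type of every player is best-responding given beliefs about the other side.
Country A plays Soft stance: E[Soft stance] = 0.4·(6) + 0.5·(12) + 0.1·(12) = 9.6; E[Hard stance] = -1. Best-responding. ✓
Country B (domestic pressure low), facing Soft stance: Concede gives -4, Hold firm gives -5. Proposed Concede is best. ✓
Country B (domestic pressure moderate), facing Soft stance: Concede gives -4, Hold firm gives 12. Proposed Hold firm is best. ✓
Country B (domestic pressure intense), facing Soft stance: Concede gives 5, Hold firm gives -7. Proposed Hold firm is not best — profitable deviation exists. ✗

No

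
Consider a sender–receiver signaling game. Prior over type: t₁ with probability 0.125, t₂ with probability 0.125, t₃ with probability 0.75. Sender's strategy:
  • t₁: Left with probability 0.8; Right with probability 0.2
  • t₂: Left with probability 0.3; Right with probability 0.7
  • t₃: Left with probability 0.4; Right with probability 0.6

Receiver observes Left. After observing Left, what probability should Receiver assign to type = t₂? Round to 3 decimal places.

P(Left) = 0.125·0.8 + 0.125·0.3 + 0.75·0.4 = 0.4375
P(t₂ | Left) = (0.125·0.3) / 0.4375 = 0.0375 / 0.4375 = 0.0857143

0.086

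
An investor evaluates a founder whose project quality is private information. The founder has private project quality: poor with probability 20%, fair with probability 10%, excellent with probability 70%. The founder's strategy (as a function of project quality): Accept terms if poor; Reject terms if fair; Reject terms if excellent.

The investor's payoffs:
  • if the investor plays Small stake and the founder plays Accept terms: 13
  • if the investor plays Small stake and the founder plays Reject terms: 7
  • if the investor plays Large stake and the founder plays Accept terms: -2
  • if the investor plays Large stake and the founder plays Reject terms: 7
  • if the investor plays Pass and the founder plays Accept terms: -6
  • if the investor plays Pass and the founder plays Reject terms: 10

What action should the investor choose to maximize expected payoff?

E[Small stake] = 0.2·(13) + 0.1·(7) + 0.7·(7) = 8.2
E[Large stake] = 0.2·(-2) + 0.1·(7) + 0.7·(7) = 5.2
E[Pass] = 0.2·(-6) + 0.1·(10) + 0.7·(10) = 6.8
Best response: Small stake (8.2 is the largest).

Small stake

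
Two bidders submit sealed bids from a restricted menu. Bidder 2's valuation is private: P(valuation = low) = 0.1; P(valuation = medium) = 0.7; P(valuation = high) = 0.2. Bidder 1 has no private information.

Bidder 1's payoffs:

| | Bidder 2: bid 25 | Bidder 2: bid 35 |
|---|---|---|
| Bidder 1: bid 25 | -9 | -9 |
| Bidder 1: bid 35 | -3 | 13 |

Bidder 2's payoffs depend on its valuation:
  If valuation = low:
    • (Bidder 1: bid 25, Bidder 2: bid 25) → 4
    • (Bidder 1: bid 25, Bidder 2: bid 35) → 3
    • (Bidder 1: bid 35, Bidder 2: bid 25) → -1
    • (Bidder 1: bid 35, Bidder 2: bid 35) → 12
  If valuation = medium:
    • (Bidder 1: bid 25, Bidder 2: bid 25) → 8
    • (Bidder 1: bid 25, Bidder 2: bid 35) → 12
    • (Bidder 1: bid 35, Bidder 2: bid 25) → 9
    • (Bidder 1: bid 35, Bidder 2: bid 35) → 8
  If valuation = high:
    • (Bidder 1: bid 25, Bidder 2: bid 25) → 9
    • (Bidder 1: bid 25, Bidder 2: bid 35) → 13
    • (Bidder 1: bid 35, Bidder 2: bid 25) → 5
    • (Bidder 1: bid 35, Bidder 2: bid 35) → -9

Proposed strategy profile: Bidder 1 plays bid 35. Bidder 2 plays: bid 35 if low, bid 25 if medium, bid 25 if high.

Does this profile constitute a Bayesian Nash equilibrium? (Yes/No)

Bidder 1 plays bid 35: E[bid 35] = 0.1·(13) + 0.7·(-3) + 0.2·(-3) = -1.4; E[bid 25] = -9. Best-responding. ✓
Bidder 2 (valuation low), facing bid 35: bid 25 gives -1, bid 35 gives 12. Proposed bid 35 is best. ✓
Bidder 2 (valuation medium), facing bid 35: bid 25 gives 9, bid 35 gives 8. Proposed bid 25 is best. ✓
Bidder 2 (valuation high), facing bid 35: bid 25 gives 5, bid 35 gives -9. Proposed bid 25 is best. ✓

Yes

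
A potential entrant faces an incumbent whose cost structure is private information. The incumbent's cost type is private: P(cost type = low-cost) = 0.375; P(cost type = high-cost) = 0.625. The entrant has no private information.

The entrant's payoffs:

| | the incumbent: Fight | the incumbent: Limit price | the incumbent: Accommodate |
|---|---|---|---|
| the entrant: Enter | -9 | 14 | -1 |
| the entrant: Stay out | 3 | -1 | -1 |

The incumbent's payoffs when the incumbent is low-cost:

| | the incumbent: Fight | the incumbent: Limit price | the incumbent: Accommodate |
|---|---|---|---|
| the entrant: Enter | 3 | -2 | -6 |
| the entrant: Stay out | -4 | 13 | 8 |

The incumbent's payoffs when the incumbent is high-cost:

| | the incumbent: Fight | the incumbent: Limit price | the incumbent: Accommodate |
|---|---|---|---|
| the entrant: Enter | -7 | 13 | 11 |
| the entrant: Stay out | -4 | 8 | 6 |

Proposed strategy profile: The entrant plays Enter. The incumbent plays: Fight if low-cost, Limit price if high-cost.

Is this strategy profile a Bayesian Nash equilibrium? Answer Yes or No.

Yes

The entrant plays Enter: E[Enter] = 0.375·(-9) + 0.625·(14) = 5.375; E[Stay out] = 0.5. Best-responding. ✓
The incumbent (cost type low-cost), facing Enter: Fight gives 3, Limit price gives -2, Accommodate gives -6. Proposed Fight is best. ✓
The incumbent (cost type high-cost), facing Enter: Fight gives -7, Limit price gives 13, Accommodate gives 11. Proposed Limit price is best. ✓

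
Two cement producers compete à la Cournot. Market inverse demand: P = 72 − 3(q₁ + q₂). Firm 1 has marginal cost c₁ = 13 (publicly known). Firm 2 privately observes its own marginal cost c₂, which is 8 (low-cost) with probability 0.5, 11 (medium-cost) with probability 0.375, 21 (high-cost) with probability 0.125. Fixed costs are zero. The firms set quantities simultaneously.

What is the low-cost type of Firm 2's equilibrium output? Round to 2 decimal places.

Firm 2 with cost c maximizes (72 − 3(q₁+q₂) − c)·q₂, giving q₂(c) = (72 − c − 3q₁)/6.
E[c₂] = 0.5·8 + 0.375·11 + 0.125·21 = 10.75
Firm 1's FOC against E[q₂] yields q₁ = (72 − 2·13 + E[c₂])/9 = (72 − 26 + 10.75)/9 = 6.30556.
q₂(low-cost) = (72 − 8 − 3·6.30556)/6 = 7.51389.

7.51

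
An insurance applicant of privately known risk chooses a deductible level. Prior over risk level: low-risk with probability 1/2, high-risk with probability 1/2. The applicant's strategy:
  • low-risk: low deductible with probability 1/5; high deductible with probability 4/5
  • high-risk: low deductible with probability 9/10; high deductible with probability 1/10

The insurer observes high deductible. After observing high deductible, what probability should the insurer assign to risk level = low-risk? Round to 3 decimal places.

P(high deductible) = (1/2)·(4/5) + (1/2)·(1/10) = 9/20
P(low-risk | high deductible) = ((1/2)·(4/5)) / (9/20) = (2/5) / (9/20) = 8/9

0.889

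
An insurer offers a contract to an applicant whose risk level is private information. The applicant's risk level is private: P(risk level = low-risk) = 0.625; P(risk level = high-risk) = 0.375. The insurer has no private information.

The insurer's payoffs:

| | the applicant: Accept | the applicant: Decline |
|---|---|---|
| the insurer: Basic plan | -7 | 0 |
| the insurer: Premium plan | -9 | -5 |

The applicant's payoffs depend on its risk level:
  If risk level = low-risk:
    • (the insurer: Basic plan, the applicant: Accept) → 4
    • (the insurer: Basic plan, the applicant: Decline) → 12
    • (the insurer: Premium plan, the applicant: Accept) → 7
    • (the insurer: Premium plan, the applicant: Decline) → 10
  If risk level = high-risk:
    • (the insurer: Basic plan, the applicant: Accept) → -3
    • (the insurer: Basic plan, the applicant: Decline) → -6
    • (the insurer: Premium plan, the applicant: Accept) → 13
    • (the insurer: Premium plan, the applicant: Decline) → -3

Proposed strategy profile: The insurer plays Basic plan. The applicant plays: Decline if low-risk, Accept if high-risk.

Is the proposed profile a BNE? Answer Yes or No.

Yes

The insurer plays Basic plan: E[Basic plan] = 0.625·(0) + 0.375·(-7) = -2.625; E[Premium plan] = -6.5. Best-responding. ✓
The applicant (risk level low-risk), facing Basic plan: Accept gives 4, Decline gives 12. Proposed Decline is best. ✓
The applicant (risk level high-risk), facing Basic plan: Accept gives -3, Decline gives -6. Proposed Accept is best. ✓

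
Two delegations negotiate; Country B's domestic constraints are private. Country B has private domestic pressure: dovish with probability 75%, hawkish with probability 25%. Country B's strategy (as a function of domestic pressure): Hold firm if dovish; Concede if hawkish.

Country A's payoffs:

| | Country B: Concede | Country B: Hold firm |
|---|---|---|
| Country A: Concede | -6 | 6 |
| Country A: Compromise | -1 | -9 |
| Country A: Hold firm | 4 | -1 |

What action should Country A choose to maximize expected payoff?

Concede

E[Concede] = 0.75·(6) + 0.25·(-6) = 3
E[Compromise] = 0.75·(-9) + 0.25·(-1) = -7
E[Hold firm] = 0.75·(-1) + 0.25·(4) = 0.25
Best response: Concede (3 is the largest).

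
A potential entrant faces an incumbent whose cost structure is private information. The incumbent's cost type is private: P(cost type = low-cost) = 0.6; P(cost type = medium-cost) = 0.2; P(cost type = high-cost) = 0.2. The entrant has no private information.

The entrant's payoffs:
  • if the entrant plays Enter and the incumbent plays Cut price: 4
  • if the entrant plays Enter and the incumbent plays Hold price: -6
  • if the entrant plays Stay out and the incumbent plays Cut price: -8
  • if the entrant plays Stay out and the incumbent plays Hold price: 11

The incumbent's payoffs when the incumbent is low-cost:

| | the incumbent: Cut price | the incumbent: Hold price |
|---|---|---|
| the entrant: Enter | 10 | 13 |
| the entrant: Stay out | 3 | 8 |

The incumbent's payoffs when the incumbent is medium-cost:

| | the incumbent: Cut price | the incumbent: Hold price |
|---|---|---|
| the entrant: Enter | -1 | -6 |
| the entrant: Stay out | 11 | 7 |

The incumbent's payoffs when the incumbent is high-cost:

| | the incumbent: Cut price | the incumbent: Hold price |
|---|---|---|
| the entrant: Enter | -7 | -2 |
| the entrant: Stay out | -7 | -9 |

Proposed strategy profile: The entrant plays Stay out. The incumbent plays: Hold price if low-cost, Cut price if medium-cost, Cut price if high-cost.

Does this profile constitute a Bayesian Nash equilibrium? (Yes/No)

The entrant plays Stay out: E[Stay out] = 0.6·(11) + 0.2·(-8) + 0.2·(-8) = 3.4; E[Enter] = -2. Best-responding. ✓
The incumbent (cost type low-cost), facing Stay out: Cut price gives 3, Hold price gives 8. Proposed Hold price is best. ✓
The incumbent (cost type medium-cost), facing Stay out: Cut price gives 11, Hold price gives 7. Proposed Cut price is best. ✓
The incumbent (cost type high-cost), facing Stay out: Cut price gives -7, Hold price gives -9. Proposed Cut price is best. ✓

Yes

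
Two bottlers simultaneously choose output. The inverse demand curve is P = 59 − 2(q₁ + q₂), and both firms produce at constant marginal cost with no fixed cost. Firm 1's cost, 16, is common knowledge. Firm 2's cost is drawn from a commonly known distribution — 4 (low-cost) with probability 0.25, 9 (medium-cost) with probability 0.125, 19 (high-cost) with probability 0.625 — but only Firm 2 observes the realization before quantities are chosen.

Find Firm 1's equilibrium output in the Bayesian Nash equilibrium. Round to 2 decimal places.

6.83

Firm 2 with cost c maximizes (59 − 2(q₁+q₂) − c)·q₂, giving q₂(c) = (59 − c − 2q₁)/4.
E[c₂] = 0.25·4 + 0.125·9 + 0.625·19 = 14
Firm 1's FOC against E[q₂] yields q₁ = (59 − 2·16 + E[c₂])/6 = (59 − 32 + 14)/6 = 6.83333.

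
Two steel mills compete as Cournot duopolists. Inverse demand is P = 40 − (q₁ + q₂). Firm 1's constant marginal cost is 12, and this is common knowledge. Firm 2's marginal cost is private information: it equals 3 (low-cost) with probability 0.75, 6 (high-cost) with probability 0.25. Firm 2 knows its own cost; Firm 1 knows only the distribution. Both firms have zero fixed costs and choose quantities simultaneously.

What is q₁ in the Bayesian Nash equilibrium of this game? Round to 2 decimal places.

Type-c best response for Firm 2: q₂(c) = (40 − c)/2 − q₁/2.
Firm 1 maximizes expected profit; its first-order condition is 40 − 2q₁ − E[q₂] − 12 = 0.
Substituting E[q₂] and solving: E[c₂] = 3.75, so q₁ = (40 − 2·12 + 3.75)/3 = 6.58333.

6.58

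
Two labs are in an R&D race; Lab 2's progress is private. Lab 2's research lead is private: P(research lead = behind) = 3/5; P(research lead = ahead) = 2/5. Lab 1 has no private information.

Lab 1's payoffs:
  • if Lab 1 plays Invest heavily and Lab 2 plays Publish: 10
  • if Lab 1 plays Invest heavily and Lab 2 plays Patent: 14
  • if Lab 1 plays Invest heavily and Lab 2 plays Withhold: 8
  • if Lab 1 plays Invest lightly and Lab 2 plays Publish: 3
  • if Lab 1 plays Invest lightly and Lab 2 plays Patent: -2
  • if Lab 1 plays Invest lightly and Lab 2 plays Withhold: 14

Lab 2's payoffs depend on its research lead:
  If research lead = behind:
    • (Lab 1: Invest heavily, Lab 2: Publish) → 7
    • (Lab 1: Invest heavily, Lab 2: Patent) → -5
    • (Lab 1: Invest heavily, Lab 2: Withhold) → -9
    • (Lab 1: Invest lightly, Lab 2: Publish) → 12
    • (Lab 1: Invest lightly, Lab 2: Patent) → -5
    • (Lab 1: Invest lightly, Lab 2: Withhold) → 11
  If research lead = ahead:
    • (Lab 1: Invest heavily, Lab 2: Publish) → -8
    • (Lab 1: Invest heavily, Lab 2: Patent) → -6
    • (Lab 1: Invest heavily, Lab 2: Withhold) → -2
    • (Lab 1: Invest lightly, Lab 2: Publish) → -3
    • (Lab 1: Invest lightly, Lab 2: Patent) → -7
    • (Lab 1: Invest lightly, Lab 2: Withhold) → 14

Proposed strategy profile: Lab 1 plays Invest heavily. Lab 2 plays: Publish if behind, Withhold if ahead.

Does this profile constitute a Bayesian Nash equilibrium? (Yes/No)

Yes

Lab 1 plays Invest heavily: E[Invest heavily] = 3/5·(10) + 2/5·(8) = 46/5; E[Invest lightly] = 37/5. Best-responding. ✓
Lab 2 (research lead behind), facing Invest heavily: Publish gives 7, Patent gives -5, Withhold gives -9. Proposed Publish is best. ✓
Lab 2 (research lead ahead), facing Invest heavily: Publish gives -8, Patent gives -6, Withhold gives -2. Proposed Withhold is best. ✓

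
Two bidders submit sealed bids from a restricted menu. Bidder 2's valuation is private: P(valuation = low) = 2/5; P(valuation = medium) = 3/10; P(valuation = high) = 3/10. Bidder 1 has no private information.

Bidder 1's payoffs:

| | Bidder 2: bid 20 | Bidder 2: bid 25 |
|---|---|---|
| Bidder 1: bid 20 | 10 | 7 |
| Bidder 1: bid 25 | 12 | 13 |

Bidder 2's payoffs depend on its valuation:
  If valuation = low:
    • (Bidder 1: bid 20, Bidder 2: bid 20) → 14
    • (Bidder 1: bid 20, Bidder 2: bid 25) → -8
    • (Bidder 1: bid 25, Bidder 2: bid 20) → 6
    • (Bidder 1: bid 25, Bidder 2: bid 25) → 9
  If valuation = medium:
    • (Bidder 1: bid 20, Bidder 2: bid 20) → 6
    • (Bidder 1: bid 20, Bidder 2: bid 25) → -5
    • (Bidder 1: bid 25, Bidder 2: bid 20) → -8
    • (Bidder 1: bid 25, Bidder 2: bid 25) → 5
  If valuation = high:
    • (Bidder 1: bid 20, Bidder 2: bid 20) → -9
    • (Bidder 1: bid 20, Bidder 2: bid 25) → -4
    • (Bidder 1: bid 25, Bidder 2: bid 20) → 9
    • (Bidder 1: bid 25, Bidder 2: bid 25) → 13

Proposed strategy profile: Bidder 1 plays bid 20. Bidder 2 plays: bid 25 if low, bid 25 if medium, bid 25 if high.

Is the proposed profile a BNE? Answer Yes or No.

A profile is a BNE iff every type of every player is best-responding given beliefs about the other side.
Bidder 1 plays bid 20: E[bid 20] = 2/5·(7) + 3/10·(7) + 3/10·(7) = 7; E[bid 25] = 13. Not best-responding. ✗
Bidder 2 (valuation low), facing bid 20: bid 20 gives 14, bid 25 gives -8. Proposed bid 25 is not best — profitable deviation exists. ✗
Bidder 2 (valuation medium), facing bid 20: bid 20 gives 6, bid 25 gives -5. Proposed bid 25 is not best — profitable deviation exists. ✗
Bidder 2 (valuation high), facing bid 20: bid 20 gives -9, bid 25 gives -4. Proposed bid 25 is best. ✓

No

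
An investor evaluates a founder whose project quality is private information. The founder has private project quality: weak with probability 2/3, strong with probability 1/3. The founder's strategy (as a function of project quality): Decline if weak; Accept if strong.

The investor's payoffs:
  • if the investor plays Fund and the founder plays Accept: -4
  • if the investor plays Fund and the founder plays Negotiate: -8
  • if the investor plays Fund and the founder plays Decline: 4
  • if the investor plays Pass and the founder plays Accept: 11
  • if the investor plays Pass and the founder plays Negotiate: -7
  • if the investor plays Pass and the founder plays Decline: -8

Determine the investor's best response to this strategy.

Fund

E[Fund] = 2/3·(4) + 1/3·(-4) = 4/3
E[Pass] = 2/3·(-8) + 1/3·(11) = -5/3
Best response: Fund (4/3 is the largest).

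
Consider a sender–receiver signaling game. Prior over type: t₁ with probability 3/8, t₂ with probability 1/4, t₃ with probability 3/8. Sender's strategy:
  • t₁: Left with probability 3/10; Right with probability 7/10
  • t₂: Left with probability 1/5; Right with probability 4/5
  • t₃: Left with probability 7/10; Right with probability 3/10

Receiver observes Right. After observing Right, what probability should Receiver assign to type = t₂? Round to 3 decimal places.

0.348

P(Right) = (3/8)·(7/10) + (1/4)·(4/5) + (3/8)·(3/10) = 23/40
P(t₂ | Right) = ((1/4)·(4/5)) / (23/40) = (1/5) / (23/40) = 8/23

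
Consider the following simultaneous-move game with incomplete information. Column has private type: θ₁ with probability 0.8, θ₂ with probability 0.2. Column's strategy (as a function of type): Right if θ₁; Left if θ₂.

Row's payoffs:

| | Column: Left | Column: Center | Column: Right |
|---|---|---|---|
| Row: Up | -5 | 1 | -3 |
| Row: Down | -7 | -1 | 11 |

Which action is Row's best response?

Down

E[Up] = 0.8·(-3) + 0.2·(-5) = -3.4
E[Down] = 0.8·(11) + 0.2·(-7) = 7.4
Best response: Down (7.4 is the largest).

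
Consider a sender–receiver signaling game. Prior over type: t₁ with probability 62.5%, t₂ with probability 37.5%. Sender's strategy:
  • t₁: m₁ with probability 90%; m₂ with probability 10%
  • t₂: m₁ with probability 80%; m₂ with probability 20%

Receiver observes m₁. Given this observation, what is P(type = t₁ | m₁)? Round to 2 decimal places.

P(m₁) = 0.625·0.9 + 0.375·0.8 = 0.8625
P(t₁ | m₁) = (0.625·0.9) / 0.8625 = 0.5625 / 0.8625 = 0.652174

0.65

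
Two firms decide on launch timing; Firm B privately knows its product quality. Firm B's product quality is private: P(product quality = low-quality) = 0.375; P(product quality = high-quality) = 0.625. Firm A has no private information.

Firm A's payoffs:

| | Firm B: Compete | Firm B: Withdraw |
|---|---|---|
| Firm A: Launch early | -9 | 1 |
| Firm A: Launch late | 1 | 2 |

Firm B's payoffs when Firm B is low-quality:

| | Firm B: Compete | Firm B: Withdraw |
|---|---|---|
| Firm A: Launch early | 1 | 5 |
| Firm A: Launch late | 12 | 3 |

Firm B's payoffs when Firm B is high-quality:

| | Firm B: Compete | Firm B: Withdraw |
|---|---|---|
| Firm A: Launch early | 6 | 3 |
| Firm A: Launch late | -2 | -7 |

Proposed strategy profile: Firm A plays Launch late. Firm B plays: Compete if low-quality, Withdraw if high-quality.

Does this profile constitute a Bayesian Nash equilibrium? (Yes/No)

Firm A plays Launch late: E[Launch late] = 0.375·(1) + 0.625·(2) = 1.625; E[Launch early] = -2.75. Best-responding. ✓
Firm B (product quality low-quality), facing Launch late: Compete gives 12, Withdraw gives 3. Proposed Compete is best. ✓
Firm B (product quality high-quality), facing Launch late: Compete gives -2, Withdraw gives -7. Proposed Withdraw is not best — profitable deviation exists. ✗

No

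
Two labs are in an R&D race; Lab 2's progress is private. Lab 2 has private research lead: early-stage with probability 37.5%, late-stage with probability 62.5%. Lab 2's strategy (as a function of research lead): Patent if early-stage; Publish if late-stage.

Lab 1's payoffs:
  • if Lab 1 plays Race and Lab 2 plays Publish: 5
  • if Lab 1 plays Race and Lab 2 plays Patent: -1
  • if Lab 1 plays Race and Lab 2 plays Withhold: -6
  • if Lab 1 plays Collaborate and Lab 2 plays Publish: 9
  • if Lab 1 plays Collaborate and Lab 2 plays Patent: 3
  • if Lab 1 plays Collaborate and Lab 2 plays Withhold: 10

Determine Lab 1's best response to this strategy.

E[Race] = 0.375·(-1) + 0.625·(5) = 2.75
E[Collaborate] = 0.375·(3) + 0.625·(9) = 6.75
Best response: Collaborate (6.75 is the largest).

Collaborate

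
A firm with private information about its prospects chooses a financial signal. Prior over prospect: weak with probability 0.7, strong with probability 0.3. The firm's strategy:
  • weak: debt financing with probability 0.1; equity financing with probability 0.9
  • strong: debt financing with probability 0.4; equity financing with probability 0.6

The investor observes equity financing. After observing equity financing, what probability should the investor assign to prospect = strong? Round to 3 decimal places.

P(equity financing) = 0.7·0.9 + 0.3·0.6 = 0.81
P(strong | equity financing) = (0.3·0.6) / 0.81 = 0.18 / 0.81 = 0.222222

0.222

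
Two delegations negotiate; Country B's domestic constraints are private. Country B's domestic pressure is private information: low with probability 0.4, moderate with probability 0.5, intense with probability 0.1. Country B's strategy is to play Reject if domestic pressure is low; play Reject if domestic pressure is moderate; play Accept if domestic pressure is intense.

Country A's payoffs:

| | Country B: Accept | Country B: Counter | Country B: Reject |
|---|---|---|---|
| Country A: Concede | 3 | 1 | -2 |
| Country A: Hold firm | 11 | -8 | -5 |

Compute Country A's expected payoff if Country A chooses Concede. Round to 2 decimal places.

-1.50

Take the expectation over Country B's domestic pressure, weighting each type's action by its prior probability.
E[Concede] = 0.4·(-2) + 0.5·(-2) + 0.1·3 = (-0.8) + (-1) + 0.3 = -1.5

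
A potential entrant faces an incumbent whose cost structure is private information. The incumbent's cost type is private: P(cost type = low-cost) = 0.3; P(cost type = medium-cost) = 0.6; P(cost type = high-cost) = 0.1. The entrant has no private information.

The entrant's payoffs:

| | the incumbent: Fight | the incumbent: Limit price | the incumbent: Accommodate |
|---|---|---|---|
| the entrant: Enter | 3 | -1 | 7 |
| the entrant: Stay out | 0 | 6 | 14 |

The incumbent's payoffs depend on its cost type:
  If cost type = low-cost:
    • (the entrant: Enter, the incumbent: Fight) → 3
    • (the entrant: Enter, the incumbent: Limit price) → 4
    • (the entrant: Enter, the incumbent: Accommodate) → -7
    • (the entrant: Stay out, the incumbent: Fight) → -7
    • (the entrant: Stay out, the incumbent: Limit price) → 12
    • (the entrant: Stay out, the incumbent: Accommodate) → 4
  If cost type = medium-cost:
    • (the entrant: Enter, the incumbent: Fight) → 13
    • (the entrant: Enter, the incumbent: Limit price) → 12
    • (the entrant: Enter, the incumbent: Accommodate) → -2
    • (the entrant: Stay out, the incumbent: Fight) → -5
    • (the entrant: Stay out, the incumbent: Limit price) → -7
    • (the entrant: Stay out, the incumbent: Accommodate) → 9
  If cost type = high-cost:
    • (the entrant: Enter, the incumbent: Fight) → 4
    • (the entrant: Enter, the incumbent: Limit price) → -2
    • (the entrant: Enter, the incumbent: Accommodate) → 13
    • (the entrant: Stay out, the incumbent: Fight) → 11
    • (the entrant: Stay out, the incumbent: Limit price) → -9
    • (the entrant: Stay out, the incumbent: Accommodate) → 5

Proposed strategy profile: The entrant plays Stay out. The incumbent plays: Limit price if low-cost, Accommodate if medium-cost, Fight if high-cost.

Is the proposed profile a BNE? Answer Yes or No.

Yes

The entrant plays Stay out: E[Stay out] = 0.3·(6) + 0.6·(14) + 0.1·(0) = 10.2; E[Enter] = 4.2. Best-responding. ✓
The incumbent (cost type low-cost), facing Stay out: Fight gives -7, Limit price gives 12, Accommodate gives 4. Proposed Limit price is best. ✓
The incumbent (cost type medium-cost), facing Stay out: Fight gives -5, Limit price gives -7, Accommodate gives 9. Proposed Accommodate is best. ✓
The incumbent (cost type high-cost), facing Stay out: Fight gives 11, Limit price gives -9, Accommodate gives 5. Proposed Fight is best. ✓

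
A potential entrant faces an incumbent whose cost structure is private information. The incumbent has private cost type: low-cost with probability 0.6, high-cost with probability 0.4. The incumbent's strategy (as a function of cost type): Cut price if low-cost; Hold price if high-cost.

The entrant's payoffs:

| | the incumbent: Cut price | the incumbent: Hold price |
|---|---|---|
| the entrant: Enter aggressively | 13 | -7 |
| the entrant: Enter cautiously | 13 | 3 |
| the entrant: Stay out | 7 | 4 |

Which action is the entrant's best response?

Enter cautiously

E[Enter aggressively] = 0.6·(13) + 0.4·(-7) = 5
E[Enter cautiously] = 0.6·(13) + 0.4·(3) = 9
E[Stay out] = 0.6·(7) + 0.4·(4) = 5.8
Best response: Enter cautiously (9 is the largest).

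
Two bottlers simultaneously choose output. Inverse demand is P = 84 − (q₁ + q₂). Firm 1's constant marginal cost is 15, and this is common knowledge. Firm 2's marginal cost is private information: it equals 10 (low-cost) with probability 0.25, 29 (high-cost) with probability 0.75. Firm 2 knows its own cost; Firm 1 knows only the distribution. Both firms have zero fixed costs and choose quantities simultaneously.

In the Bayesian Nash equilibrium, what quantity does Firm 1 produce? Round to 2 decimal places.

Type-c best response for Firm 2: q₂(c) = (84 − c)/2 − q₁/2.
Firm 1 maximizes expected profit; its first-order condition is 84 − 2q₁ − E[q₂] − 15 = 0.
Substituting E[q₂] and solving: E[c₂] = 24.25, so q₁ = (84 − 2·15 + 24.25)/3 = 26.0833.

26.08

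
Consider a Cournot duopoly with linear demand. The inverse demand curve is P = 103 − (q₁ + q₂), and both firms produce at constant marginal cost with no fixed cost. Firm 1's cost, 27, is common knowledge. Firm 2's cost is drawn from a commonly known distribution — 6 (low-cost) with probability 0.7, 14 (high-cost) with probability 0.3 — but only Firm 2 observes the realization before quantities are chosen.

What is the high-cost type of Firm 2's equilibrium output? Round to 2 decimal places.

Each type of Firm 2 best-responds to q₁; Firm 1 best-responds to the expected q₂ over Firm 2's types.
Firm 2 with cost c maximizes (103 − (q₁+q₂) − c)·q₂, giving q₂(c) = (103 − c − q₁)/2.
E[c₂] = 0.7·6 + 0.3·14 = 8.4
Firm 1's FOC against E[q₂] yields q₁ = (103 − 2·27 + E[c₂])/3 = (103 − 54 + 8.4)/3 = 19.1333.
q₂(high-cost) = (103 − 14 − 19.1333)/2 = 34.9333.

34.93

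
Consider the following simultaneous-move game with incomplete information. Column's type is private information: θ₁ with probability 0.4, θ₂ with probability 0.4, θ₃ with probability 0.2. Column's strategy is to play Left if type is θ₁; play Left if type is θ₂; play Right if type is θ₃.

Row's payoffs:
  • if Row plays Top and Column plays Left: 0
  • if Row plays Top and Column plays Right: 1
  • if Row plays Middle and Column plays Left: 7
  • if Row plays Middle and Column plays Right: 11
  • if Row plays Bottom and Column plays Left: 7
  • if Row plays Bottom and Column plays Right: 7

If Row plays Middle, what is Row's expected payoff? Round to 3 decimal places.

Take the expectation over Column's type, weighting each type's action by its prior probability.
E[Middle] = 0.4·7 + 0.4·7 + 0.2·11 = 2.8 + 2.8 + 2.2 = 7.8

7.800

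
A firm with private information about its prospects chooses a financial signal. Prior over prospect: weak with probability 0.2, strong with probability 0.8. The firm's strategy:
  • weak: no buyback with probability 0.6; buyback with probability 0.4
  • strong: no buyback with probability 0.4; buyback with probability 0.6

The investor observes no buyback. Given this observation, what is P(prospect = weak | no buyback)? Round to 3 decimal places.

Apply Bayes' rule using the sender's strategy as the likelihood.
P(no buyback) = 0.2·0.6 + 0.8·0.4 = 0.44
P(weak | no buyback) = (0.2·0.6) / 0.44 = 0.12 / 0.44 = 0.272727

0.273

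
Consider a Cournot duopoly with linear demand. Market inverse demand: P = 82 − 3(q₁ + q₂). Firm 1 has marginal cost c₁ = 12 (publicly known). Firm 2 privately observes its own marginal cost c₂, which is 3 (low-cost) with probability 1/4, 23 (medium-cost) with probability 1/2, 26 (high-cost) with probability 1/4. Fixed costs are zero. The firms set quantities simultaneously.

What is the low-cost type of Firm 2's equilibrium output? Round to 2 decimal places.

Firm 2 with cost c maximizes (82 − 3(q₁+q₂) − c)·q₂, giving q₂(c) = (82 − c − 3q₁)/6.
E[c₂] = 1/4·3 + 1/2·23 + 1/4·26 = 18.75
Firm 1's FOC against E[q₂] yields q₁ = (82 − 2·12 + E[c₂])/9 = (82 − 24 + 18.75)/9 = 8.52778.
q₂(low-cost) = (82 − 3 − 3·8.52778)/6 = 8.90278.

8.90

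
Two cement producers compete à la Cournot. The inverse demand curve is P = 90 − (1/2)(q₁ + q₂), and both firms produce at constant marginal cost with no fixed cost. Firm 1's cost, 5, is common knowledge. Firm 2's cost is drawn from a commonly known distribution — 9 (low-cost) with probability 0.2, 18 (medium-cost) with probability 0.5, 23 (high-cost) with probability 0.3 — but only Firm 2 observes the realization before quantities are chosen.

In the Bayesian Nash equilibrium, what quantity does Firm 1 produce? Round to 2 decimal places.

Type-c best response for Firm 2: q₂(c) = (90 − c) − q₁/2.
Firm 1 maximizes expected profit; its first-order condition is 90 − q₁ − (1/2)E[q₂] − 5 = 0.
Substituting E[q₂] and solving: E[c₂] = 17.7, so q₁ = (90 − 2·5 + 17.7)/(3/2) = 65.1333.

65.13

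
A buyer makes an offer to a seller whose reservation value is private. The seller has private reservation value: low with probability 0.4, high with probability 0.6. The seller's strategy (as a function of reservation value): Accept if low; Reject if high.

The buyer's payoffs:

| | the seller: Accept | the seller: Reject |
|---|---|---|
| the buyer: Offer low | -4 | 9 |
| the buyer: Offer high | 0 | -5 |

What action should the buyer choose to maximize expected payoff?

Offer low

E[Offer low] = 0.4·(-4) + 0.6·(9) = 3.8
E[Offer high] = 0.4·(0) + 0.6·(-5) = -3
Best response: Offer low (3.8 is the largest).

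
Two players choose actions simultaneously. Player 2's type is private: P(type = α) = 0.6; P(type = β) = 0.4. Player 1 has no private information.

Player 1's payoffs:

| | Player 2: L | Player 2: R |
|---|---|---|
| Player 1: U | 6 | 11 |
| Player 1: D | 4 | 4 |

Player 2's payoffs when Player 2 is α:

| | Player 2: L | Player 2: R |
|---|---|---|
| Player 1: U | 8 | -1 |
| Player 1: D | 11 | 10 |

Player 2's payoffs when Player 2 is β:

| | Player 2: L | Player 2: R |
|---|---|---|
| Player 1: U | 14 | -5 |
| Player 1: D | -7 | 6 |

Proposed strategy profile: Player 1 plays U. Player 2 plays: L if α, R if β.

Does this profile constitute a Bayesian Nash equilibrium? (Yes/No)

No

Player 1 plays U: E[U] = 0.6·(6) + 0.4·(11) = 8; E[D] = 4. Best-responding. ✓
Player 2 (type α), facing U: L gives 8, R gives -1. Proposed L is best. ✓
Player 2 (type β), facing U: L gives 14, R gives -5. Proposed R is not best — profitable deviation exists. ✗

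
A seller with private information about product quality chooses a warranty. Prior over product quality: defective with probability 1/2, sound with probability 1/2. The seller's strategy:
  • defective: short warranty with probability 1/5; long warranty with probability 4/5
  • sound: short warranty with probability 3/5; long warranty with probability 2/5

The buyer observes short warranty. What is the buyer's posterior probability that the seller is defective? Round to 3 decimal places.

0.250

Apply Bayes' rule using the sender's strategy as the likelihood.
P(short warranty) = (1/2)·(1/5) + (1/2)·(3/5) = 2/5
P(defective | short warranty) = ((1/2)·(1/5)) / (2/5) = (1/10) / (2/5) = 1/4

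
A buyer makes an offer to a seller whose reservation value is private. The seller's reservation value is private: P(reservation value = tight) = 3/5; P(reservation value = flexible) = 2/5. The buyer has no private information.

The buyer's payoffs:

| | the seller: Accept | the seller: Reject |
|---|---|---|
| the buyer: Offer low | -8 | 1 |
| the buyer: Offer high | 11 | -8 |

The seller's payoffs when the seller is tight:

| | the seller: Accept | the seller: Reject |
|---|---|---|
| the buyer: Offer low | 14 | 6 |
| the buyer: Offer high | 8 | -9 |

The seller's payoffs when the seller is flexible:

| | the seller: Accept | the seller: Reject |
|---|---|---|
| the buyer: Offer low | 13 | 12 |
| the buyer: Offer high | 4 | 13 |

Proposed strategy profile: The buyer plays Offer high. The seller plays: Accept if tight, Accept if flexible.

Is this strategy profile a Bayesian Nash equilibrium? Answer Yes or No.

No

The buyer plays Offer high: E[Offer high] = 3/5·(11) + 2/5·(11) = 11; E[Offer low] = -8. Best-responding. ✓
The seller (reservation value tight), facing Offer high: Accept gives 8, Reject gives -9. Proposed Accept is best. ✓
The seller (reservation value flexible), facing Offer high: Accept gives 4, Reject gives 13. Proposed Accept is not best — profitable deviation exists. ✗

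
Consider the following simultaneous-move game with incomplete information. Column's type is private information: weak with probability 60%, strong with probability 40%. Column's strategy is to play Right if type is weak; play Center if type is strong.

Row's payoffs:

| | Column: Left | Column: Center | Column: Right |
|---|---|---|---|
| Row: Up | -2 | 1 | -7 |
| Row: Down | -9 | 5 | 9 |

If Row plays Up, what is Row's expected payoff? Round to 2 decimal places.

Take the expectation over Column's type, weighting each type's action by its prior probability.
E[Up] = 0.6·(-7) + 0.4·1 = (-4.2) + 0.4 = -3.8

-3.80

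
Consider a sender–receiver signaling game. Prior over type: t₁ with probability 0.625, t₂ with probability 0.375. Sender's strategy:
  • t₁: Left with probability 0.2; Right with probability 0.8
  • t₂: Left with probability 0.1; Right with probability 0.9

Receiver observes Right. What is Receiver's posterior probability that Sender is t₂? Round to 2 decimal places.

0.40

Apply Bayes' rule using the sender's strategy as the likelihood.
P(Right) = 0.625·0.8 + 0.375·0.9 = 0.8375
P(t₂ | Right) = (0.375·0.9) / 0.8375 = 0.3375 / 0.8375 = 0.402985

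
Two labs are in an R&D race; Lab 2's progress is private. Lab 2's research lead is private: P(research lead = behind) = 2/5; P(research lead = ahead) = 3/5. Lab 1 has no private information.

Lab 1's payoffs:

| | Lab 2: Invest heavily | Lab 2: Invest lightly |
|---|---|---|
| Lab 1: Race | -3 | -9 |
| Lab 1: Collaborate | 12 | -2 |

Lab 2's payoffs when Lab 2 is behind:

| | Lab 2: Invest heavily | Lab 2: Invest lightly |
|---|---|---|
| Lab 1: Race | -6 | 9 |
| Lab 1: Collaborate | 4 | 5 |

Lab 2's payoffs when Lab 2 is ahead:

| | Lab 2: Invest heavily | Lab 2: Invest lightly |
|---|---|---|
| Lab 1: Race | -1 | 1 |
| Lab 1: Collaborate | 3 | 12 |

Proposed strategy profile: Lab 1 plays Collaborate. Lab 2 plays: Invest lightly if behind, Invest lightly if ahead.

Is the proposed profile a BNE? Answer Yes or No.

Yes

Lab 1 plays Collaborate: E[Collaborate] = 2/5·(-2) + 3/5·(-2) = -2; E[Race] = -9. Best-responding. ✓
Lab 2 (research lead behind), facing Collaborate: Invest heavily gives 4, Invest lightly gives 5. Proposed Invest lightly is best. ✓
Lab 2 (research lead ahead), facing Collaborate: Invest heavily gives 3, Invest lightly gives 12. Proposed Invest lightly is best. ✓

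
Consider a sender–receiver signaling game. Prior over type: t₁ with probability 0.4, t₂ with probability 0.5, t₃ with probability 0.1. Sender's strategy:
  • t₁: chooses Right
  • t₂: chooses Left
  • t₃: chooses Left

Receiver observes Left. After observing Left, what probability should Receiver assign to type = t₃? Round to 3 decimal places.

0.167

P(Left) = 0.4·0 + 0.5·1 + 0.1·1 = 0.6
P(t₃ | Left) = (0.1·1) / 0.6 = 0.1 / 0.6 = 0.166667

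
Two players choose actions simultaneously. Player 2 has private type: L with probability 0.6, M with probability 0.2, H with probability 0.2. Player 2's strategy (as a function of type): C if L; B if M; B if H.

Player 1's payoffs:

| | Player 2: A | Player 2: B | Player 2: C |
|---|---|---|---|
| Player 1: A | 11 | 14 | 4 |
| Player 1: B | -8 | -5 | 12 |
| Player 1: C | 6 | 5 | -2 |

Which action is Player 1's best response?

A

Compute Player 1's expected payoff for each action, taking the expectation over Player 2's type.
E[A] = 0.6·(4) + 0.2·(14) + 0.2·(14) = 8
E[B] = 0.6·(12) + 0.2·(-5) + 0.2·(-5) = 5.2
E[C] = 0.6·(-2) + 0.2·(5) + 0.2·(5) = 0.8
Best response: A (8 is the largest).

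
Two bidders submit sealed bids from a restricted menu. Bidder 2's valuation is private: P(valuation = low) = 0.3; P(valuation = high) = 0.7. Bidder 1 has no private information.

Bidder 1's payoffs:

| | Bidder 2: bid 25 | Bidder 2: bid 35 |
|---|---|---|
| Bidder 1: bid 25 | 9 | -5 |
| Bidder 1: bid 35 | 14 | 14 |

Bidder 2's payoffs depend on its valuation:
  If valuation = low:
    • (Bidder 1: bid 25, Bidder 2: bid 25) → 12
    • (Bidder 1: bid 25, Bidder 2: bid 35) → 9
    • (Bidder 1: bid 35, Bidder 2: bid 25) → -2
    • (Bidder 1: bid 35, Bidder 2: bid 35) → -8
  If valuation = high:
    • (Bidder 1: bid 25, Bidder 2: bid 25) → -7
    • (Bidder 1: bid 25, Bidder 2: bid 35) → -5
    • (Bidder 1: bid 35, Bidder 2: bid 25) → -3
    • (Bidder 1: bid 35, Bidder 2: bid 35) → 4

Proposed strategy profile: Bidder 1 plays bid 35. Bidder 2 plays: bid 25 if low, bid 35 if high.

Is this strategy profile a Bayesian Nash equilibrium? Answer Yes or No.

Bidder 1 plays bid 35: E[bid 35] = 0.3·(14) + 0.7·(14) = 14; E[bid 25] = -0.8. Best-responding. ✓
Bidder 2 (valuation low), facing bid 35: bid 25 gives -2, bid 35 gives -8. Proposed bid 25 is best. ✓
Bidder 2 (valuation high), facing bid 35: bid 25 gives -3, bid 35 gives 4. Proposed bid 35 is best. ✓

Yes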